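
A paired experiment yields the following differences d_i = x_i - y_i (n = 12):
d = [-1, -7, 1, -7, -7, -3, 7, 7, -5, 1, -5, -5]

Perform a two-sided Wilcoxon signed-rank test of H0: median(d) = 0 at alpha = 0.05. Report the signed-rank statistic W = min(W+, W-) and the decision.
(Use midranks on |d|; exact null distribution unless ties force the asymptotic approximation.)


Step 1: Drop any zero differences (none here) and take |d_i|.
|d| = [1, 7, 1, 7, 7, 3, 7, 7, 5, 1, 5, 5]
Step 2: Midrank |d_i| (ties get averaged ranks).
ranks: |1|->2, |7|->10, |1|->2, |7|->10, |7|->10, |3|->4, |7|->10, |7|->10, |5|->6, |1|->2, |5|->6, |5|->6
Step 3: Attach original signs; sum ranks with positive sign and with negative sign.
W+ = 2 + 10 + 10 + 2 = 24
W- = 2 + 10 + 10 + 10 + 4 + 6 + 6 + 6 = 54
(Check: W+ + W- = 78 should equal n(n+1)/2 = 78.)
Step 4: Test statistic W = min(W+, W-) = 24.
Step 5: Ties in |d|, so use the tie-corrected normal approximation.
        E[W] = n(n+1)/4 = 12*13/4 = 39.
        Tie groups: |d|=1 (t=3), |d|=5 (t=3), |d|=7 (t=5); sum(t^3 - t) = 168.
        Var[W] = n(n+1)(2n+1)/24 - sum(t^3-t)/48 = 3900/24 - 168/48 = 159.
        z = (W - E[W]) / sqrt(Var[W]) = (24 - 39) / 12.6095 = -1.1896.
        Two-sided p = 2*Phi(z) = 0.234213.
Step 6: alpha = 0.05. fail to reject H0.

W+ = 24, W- = 54, W = min = 24, p = 0.234213, fail to reject H0.


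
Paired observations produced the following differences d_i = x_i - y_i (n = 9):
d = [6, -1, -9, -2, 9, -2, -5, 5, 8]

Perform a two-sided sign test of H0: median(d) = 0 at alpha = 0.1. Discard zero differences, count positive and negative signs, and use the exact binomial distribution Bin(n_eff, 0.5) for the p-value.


Step 1: Discard zero differences. Original n = 9; n_eff = number of nonzero differences = 9.
Nonzero differences (with sign): +6, -1, -9, -2, +9, -2, -5, +5, +8
Step 2: Count signs: positive = 4, negative = 5.
Step 3: Under H0: P(positive) = 0.5, so the number of positives S ~ Bin(9, 0.5).
Step 4: Two-sided exact p-value = sum of Bin(9,0.5) probabilities at or below the observed probability = 1.000000.
Step 5: alpha = 0.1. fail to reject H0.

n_eff = 9, pos = 4, neg = 5, p = 1.000000, fail to reject H0.


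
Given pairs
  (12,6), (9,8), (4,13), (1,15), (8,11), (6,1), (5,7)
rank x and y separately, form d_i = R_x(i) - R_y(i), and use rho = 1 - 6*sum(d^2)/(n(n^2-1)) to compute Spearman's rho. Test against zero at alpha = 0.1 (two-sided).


Step 1: Rank x and y separately (midranks; no ties here).
rank(x): 12->7, 9->6, 4->2, 1->1, 8->5, 6->4, 5->3
rank(y): 6->2, 8->4, 13->6, 15->7, 11->5, 1->1, 7->3
Step 2: d_i = R_x(i) - R_y(i); compute d_i^2.
  (7-2)^2=25, (6-4)^2=4, (2-6)^2=16, (1-7)^2=36, (5-5)^2=0, (4-1)^2=9, (3-3)^2=0
sum(d^2) = 90.
Step 3: rho = 1 - 6*90 / (7*(7^2 - 1)) = 1 - 540/336 = -0.607143.
Step 4: Under H0, t = rho * sqrt((n-2)/(1-rho^2)) = -1.7086 ~ t(5).
Step 5: Two-sided p-value from the t-distribution with 5 df = 0.148231.
Step 6: alpha = 0.1. fail to reject H0.

rho = -0.6071, p = 0.148231, fail to reject H0 at alpha = 0.1.


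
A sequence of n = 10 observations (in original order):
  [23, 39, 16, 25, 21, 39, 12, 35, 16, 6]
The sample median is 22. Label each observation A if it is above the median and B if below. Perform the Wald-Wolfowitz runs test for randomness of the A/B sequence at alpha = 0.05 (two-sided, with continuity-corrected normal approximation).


Step 1: Compute median = 22; label A = above, B = below.
Labels in order: AABABABABB  (n_A = 5, n_B = 5)
Step 2: Count runs R = 8.
Step 3: Under H0 (random ordering), E[R] = 2*n_A*n_B/(n_A+n_B) + 1 = 2*5*5/10 + 1 = 6.0000.
        Var[R] = 2*n_A*n_B*(2*n_A*n_B - n_A - n_B) / ((n_A+n_B)^2 * (n_A+n_B-1)) = 2000/900 = 2.2222.
        SD[R] = 1.4907.
Step 4: Continuity-corrected z = (R - 0.5 - E[R]) / SD[R] = (8 - 0.5 - 6.0000) / 1.4907 = 1.0062.
Step 5: Two-sided p-value via normal approximation = 2*(1 - Phi(|z|)) = 0.314305.
Step 6: alpha = 0.05. fail to reject H0.

R = 8, z = 1.0062, p = 0.314305, fail to reject H0.


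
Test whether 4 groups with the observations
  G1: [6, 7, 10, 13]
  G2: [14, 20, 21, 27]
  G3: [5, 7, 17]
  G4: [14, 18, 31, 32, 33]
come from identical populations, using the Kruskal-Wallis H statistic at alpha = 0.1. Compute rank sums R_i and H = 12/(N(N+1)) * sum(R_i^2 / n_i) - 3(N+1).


Step 1: Combine all N = 16 observations and assign midranks.
sorted (value, group, rank): (5,G3,1), (6,G1,2), (7,G1,3.5), (7,G3,3.5), (10,G1,5), (13,G1,6), (14,G2,7.5), (14,G4,7.5), (17,G3,9), (18,G4,10), (20,G2,11), (21,G2,12), (27,G2,13), (31,G4,14), (32,G4,15), (33,G4,16)
Step 2: Sum ranks within each group.
R_1 = 16.5 (n_1 = 4)
R_2 = 43.5 (n_2 = 4)
R_3 = 13.5 (n_3 = 3)
R_4 = 62.5 (n_4 = 5)
Step 3: H = 12/(N(N+1)) * sum(R_i^2/n_i) - 3(N+1)
     = 12/(16*17) * (16.5^2/4 + 43.5^2/4 + 13.5^2/3 + 62.5^2/5) - 3*17
     = 0.044118 * 1383.12 - 51
     = 10.020221.
Step 4: Ties present; correction factor C = 1 - 12/(16^3 - 16) = 0.997059. Corrected H = 10.020221 / 0.997059 = 10.049779.
Step 5: Under H0, H ~ chi^2(3); p-value = 0.018148.
Step 6: alpha = 0.1. reject H0.

H = 10.0498, df = 3, p = 0.018148, reject H0.


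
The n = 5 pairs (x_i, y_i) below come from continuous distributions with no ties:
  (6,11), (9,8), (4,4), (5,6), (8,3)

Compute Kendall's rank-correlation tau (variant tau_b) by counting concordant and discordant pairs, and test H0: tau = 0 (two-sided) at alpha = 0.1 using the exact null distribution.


Step 1: Enumerate the 10 unordered pairs (i,j) with i<j and classify each by sign(x_j-x_i) * sign(y_j-y_i).
  (1,2):dx=+3,dy=-3->D; (1,3):dx=-2,dy=-7->C; (1,4):dx=-1,dy=-5->C; (1,5):dx=+2,dy=-8->D
  (2,3):dx=-5,dy=-4->C; (2,4):dx=-4,dy=-2->C; (2,5):dx=-1,dy=-5->C; (3,4):dx=+1,dy=+2->C
  (3,5):dx=+4,dy=-1->D; (4,5):dx=+3,dy=-3->D
Step 2: C = 6, D = 4, total pairs = 10.
Step 3: tau = (C - D)/(n(n-1)/2) = (6 - 4)/10 = 0.200000.
Step 4: Exact two-sided p-value (enumerate n! = 120 permutations of y under H0): p = 0.816667.
Step 5: alpha = 0.1. fail to reject H0.

tau_b = 0.2000 (C=6, D=4), p = 0.816667, fail to reject H0.


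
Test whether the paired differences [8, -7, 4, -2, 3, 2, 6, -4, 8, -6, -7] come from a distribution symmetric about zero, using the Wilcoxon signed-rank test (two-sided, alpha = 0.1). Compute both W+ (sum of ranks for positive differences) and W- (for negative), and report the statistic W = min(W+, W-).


Step 1: Drop any zero differences (none here) and take |d_i|.
|d| = [8, 7, 4, 2, 3, 2, 6, 4, 8, 6, 7]
Step 2: Midrank |d_i| (ties get averaged ranks).
ranks: |8|->10.5, |7|->8.5, |4|->4.5, |2|->1.5, |3|->3, |2|->1.5, |6|->6.5, |4|->4.5, |8|->10.5, |6|->6.5, |7|->8.5
Step 3: Attach original signs; sum ranks with positive sign and with negative sign.
W+ = 10.5 + 4.5 + 3 + 1.5 + 6.5 + 10.5 = 36.5
W- = 8.5 + 1.5 + 4.5 + 6.5 + 8.5 = 29.5
(Check: W+ + W- = 66 should equal n(n+1)/2 = 66.)
Step 4: Test statistic W = min(W+, W-) = 29.5.
Step 5: Ties in |d|, so use the tie-corrected normal approximation.
        E[W] = n(n+1)/4 = 11*12/4 = 33.
        Tie groups: |d|=2 (t=2), |d|=4 (t=2), |d|=6 (t=2), |d|=7 (t=2), |d|=8 (t=2); sum(t^3 - t) = 30.
        Var[W] = n(n+1)(2n+1)/24 - sum(t^3-t)/48 = 3036/24 - 30/48 = 125.875.
        z = (W - E[W]) / sqrt(Var[W]) = (29.5 - 33) / 11.2194 = -0.3120.
        Two-sided p = 2*Phi(z) = 0.755071.
Step 6: alpha = 0.1. fail to reject H0.

W+ = 36.5, W- = 29.5, W = min = 29.5, p = 0.755071, fail to reject H0.


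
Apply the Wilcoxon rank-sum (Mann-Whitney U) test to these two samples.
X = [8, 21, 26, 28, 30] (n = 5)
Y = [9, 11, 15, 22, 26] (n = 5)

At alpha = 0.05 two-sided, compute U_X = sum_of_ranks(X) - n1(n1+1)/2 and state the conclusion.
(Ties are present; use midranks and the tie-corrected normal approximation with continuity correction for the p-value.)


Step 1: Combine and sort all 10 observations; assign midranks.
sorted (value, group): (8,X), (9,Y), (11,Y), (15,Y), (21,X), (22,Y), (26,X), (26,Y), (28,X), (30,X)
ranks: 8->1, 9->2, 11->3, 15->4, 21->5, 22->6, 26->7.5, 26->7.5, 28->9, 30->10
Step 2: Rank sum for X: R1 = 1 + 5 + 7.5 + 9 + 10 = 32.5.
Step 3: U_X = R1 - n1(n1+1)/2 = 32.5 - 5*6/2 = 32.5 - 15 = 17.5.
       U_Y = n1*n2 - U_X = 25 - 17.5 = 7.5.
Step 4: Ties are present, so use the tie-corrected normal approximation (with continuity correction) for the p-value.
Step 5: p-value = 0.345742; compare to alpha = 0.05. fail to reject H0.

U_X = 17.5, p = 0.345742, fail to reject H0 at alpha = 0.05.


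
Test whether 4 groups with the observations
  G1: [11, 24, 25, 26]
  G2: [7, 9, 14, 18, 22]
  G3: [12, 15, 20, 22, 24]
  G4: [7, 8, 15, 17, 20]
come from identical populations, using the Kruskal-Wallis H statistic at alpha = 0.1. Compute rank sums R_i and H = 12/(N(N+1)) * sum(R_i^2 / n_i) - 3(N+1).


Step 1: Combine all N = 19 observations and assign midranks.
sorted (value, group, rank): (7,G2,1.5), (7,G4,1.5), (8,G4,3), (9,G2,4), (11,G1,5), (12,G3,6), (14,G2,7), (15,G3,8.5), (15,G4,8.5), (17,G4,10), (18,G2,11), (20,G3,12.5), (20,G4,12.5), (22,G2,14.5), (22,G3,14.5), (24,G1,16.5), (24,G3,16.5), (25,G1,18), (26,G1,19)
Step 2: Sum ranks within each group.
R_1 = 58.5 (n_1 = 4)
R_2 = 38 (n_2 = 5)
R_3 = 58 (n_3 = 5)
R_4 = 35.5 (n_4 = 5)
Step 3: H = 12/(N(N+1)) * sum(R_i^2/n_i) - 3(N+1)
     = 12/(19*20) * (58.5^2/4 + 38^2/5 + 58^2/5 + 35.5^2/5) - 3*20
     = 0.031579 * 2069.21 - 60
     = 5.343553.
Step 4: Ties present; correction factor C = 1 - 30/(19^3 - 19) = 0.995614. Corrected H = 5.343553 / 0.995614 = 5.367093.
Step 5: Under H0, H ~ chi^2(3); p-value = 0.146808.
Step 6: alpha = 0.1. fail to reject H0.

H = 5.3671, df = 3, p = 0.146808, fail to reject H0.


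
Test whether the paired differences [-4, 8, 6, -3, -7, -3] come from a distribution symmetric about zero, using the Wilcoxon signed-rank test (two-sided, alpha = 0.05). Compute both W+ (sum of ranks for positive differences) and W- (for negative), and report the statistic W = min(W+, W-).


Step 1: Drop any zero differences (none here) and take |d_i|.
|d| = [4, 8, 6, 3, 7, 3]
Step 2: Midrank |d_i| (ties get averaged ranks).
ranks: |4|->3, |8|->6, |6|->4, |3|->1.5, |7|->5, |3|->1.5
Step 3: Attach original signs; sum ranks with positive sign and with negative sign.
W+ = 6 + 4 = 10
W- = 3 + 1.5 + 5 + 1.5 = 11
(Check: W+ + W- = 21 should equal n(n+1)/2 = 21.)
Step 4: Test statistic W = min(W+, W-) = 10.
Step 5: Ties in |d|, so use the tie-corrected normal approximation.
        E[W] = n(n+1)/4 = 6*7/4 = 10.5.
        Tie groups: |d|=3 (t=2); sum(t^3 - t) = 6.
        Var[W] = n(n+1)(2n+1)/24 - sum(t^3-t)/48 = 546/24 - 6/48 = 22.625.
        z = (W - E[W]) / sqrt(Var[W]) = (10 - 10.5) / 4.7566 = -0.1051.
        Two-sided p = 2*Phi(z) = 0.916282.
Step 6: alpha = 0.05. fail to reject H0.

W+ = 10, W- = 11, W = min = 10, p = 0.916282, fail to reject H0.


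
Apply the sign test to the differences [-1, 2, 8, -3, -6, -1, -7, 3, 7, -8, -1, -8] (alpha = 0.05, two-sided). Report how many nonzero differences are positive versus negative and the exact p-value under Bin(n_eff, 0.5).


Step 1: Discard zero differences. Original n = 12; n_eff = number of nonzero differences = 12.
Nonzero differences (with sign): -1, +2, +8, -3, -6, -1, -7, +3, +7, -8, -1, -8
Step 2: Count signs: positive = 4, negative = 8.
Step 3: Under H0: P(positive) = 0.5, so the number of positives S ~ Bin(12, 0.5).
Step 4: Two-sided exact p-value = sum of Bin(12,0.5) probabilities at or below the observed probability = 0.387695.
Step 5: alpha = 0.05. fail to reject H0.

n_eff = 12, pos = 4, neg = 8, p = 0.387695, fail to reject H0.


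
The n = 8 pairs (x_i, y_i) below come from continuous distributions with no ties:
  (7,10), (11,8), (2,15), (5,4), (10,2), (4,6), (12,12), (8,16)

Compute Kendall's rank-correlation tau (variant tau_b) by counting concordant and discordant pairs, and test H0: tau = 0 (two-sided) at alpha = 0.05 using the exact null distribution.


Step 1: Enumerate the 28 unordered pairs (i,j) with i<j and classify each by sign(x_j-x_i) * sign(y_j-y_i).
  (1,2):dx=+4,dy=-2->D; (1,3):dx=-5,dy=+5->D; (1,4):dx=-2,dy=-6->C; (1,5):dx=+3,dy=-8->D
  (1,6):dx=-3,dy=-4->C; (1,7):dx=+5,dy=+2->C; (1,8):dx=+1,dy=+6->C; (2,3):dx=-9,dy=+7->D
  (2,4):dx=-6,dy=-4->C; (2,5):dx=-1,dy=-6->C; (2,6):dx=-7,dy=-2->C; (2,7):dx=+1,dy=+4->C
  (2,8):dx=-3,dy=+8->D; (3,4):dx=+3,dy=-11->D; (3,5):dx=+8,dy=-13->D; (3,6):dx=+2,dy=-9->D
  (3,7):dx=+10,dy=-3->D; (3,8):dx=+6,dy=+1->C; (4,5):dx=+5,dy=-2->D; (4,6):dx=-1,dy=+2->D
  (4,7):dx=+7,dy=+8->C; (4,8):dx=+3,dy=+12->C; (5,6):dx=-6,dy=+4->D; (5,7):dx=+2,dy=+10->C
  (5,8):dx=-2,dy=+14->D; (6,7):dx=+8,dy=+6->C; (6,8):dx=+4,dy=+10->C; (7,8):dx=-4,dy=+4->D
Step 2: C = 14, D = 14, total pairs = 28.
Step 3: tau = (C - D)/(n(n-1)/2) = (14 - 14)/28 = 0.000000.
Step 4: Exact two-sided p-value (enumerate n! = 40320 permutations of y under H0): p = 1.000000.
Step 5: alpha = 0.05. fail to reject H0.

tau_b = 0.0000 (C=14, D=14), p = 1.000000, fail to reject H0.


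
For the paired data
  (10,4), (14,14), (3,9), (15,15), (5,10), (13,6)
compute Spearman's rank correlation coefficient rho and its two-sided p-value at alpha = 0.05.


Step 1: Rank x and y separately (midranks; no ties here).
rank(x): 10->3, 14->5, 3->1, 15->6, 5->2, 13->4
rank(y): 4->1, 14->5, 9->3, 15->6, 10->4, 6->2
Step 2: d_i = R_x(i) - R_y(i); compute d_i^2.
  (3-1)^2=4, (5-5)^2=0, (1-3)^2=4, (6-6)^2=0, (2-4)^2=4, (4-2)^2=4
sum(d^2) = 16.
Step 3: rho = 1 - 6*16 / (6*(6^2 - 1)) = 1 - 96/210 = 0.542857.
Step 4: Under H0, t = rho * sqrt((n-2)/(1-rho^2)) = 1.2928 ~ t(4).
Step 5: Two-sided p-value from the t-distribution with 4 df = 0.265703.
Step 6: alpha = 0.05. fail to reject H0.

rho = 0.5429, p = 0.265703, fail to reject H0 at alpha = 0.05.


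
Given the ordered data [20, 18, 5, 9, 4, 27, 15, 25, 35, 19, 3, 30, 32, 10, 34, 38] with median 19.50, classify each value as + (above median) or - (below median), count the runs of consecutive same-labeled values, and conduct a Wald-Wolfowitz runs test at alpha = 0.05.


Step 1: Compute median = 19.50; label A = above, B = below.
Labels in order: ABBBBABAABBAABAA  (n_A = 8, n_B = 8)
Step 2: Count runs R = 9.
Step 3: Under H0 (random ordering), E[R] = 2*n_A*n_B/(n_A+n_B) + 1 = 2*8*8/16 + 1 = 9.0000.
        Var[R] = 2*n_A*n_B*(2*n_A*n_B - n_A - n_B) / ((n_A+n_B)^2 * (n_A+n_B-1)) = 14336/3840 = 3.7333.
        SD[R] = 1.9322.
Step 4: R = E[R], so z = 0 with no continuity correction.
Step 5: Two-sided p-value via normal approximation = 2*(1 - Phi(|z|)) = 1.000000.
Step 6: alpha = 0.05. fail to reject H0.

R = 9, z = 0.0000, p = 1.000000, fail to reject H0.


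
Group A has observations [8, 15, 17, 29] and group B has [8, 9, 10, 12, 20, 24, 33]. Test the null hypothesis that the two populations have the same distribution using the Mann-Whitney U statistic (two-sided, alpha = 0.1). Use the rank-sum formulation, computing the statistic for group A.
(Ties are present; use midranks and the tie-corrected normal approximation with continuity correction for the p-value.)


Step 1: Combine and sort all 11 observations; assign midranks.
sorted (value, group): (8,X), (8,Y), (9,Y), (10,Y), (12,Y), (15,X), (17,X), (20,Y), (24,Y), (29,X), (33,Y)
ranks: 8->1.5, 8->1.5, 9->3, 10->4, 12->5, 15->6, 17->7, 20->8, 24->9, 29->10, 33->11
Step 2: Rank sum for X: R1 = 1.5 + 6 + 7 + 10 = 24.5.
Step 3: U_X = R1 - n1(n1+1)/2 = 24.5 - 4*5/2 = 24.5 - 10 = 14.5.
       U_Y = n1*n2 - U_X = 28 - 14.5 = 13.5.
Step 4: Ties are present, so use the tie-corrected normal approximation (with continuity correction) for the p-value.
Step 5: p-value = 1.000000; compare to alpha = 0.1. fail to reject H0.

U_X = 14.5, p = 1.000000, fail to reject H0 at alpha = 0.1.


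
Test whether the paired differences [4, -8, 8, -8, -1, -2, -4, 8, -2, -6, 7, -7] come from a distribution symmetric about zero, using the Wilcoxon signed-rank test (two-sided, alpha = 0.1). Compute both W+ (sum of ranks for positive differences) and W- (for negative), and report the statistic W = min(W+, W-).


Step 1: Drop any zero differences (none here) and take |d_i|.
|d| = [4, 8, 8, 8, 1, 2, 4, 8, 2, 6, 7, 7]
Step 2: Midrank |d_i| (ties get averaged ranks).
ranks: |4|->4.5, |8|->10.5, |8|->10.5, |8|->10.5, |1|->1, |2|->2.5, |4|->4.5, |8|->10.5, |2|->2.5, |6|->6, |7|->7.5, |7|->7.5
Step 3: Attach original signs; sum ranks with positive sign and with negative sign.
W+ = 4.5 + 10.5 + 10.5 + 7.5 = 33
W- = 10.5 + 10.5 + 1 + 2.5 + 4.5 + 2.5 + 6 + 7.5 = 45
(Check: W+ + W- = 78 should equal n(n+1)/2 = 78.)
Step 4: Test statistic W = min(W+, W-) = 33.
Step 5: Ties in |d|, so use the tie-corrected normal approximation.
        E[W] = n(n+1)/4 = 12*13/4 = 39.
        Tie groups: |d|=2 (t=2), |d|=4 (t=2), |d|=7 (t=2), |d|=8 (t=4); sum(t^3 - t) = 78.
        Var[W] = n(n+1)(2n+1)/24 - sum(t^3-t)/48 = 3900/24 - 78/48 = 160.875.
        z = (W - E[W]) / sqrt(Var[W]) = (33 - 39) / 12.6837 = -0.4730.
        Two-sided p = 2*Phi(z) = 0.636178.
Step 6: alpha = 0.1. fail to reject H0.

W+ = 33, W- = 45, W = min = 33, p = 0.636178, fail to reject H0.


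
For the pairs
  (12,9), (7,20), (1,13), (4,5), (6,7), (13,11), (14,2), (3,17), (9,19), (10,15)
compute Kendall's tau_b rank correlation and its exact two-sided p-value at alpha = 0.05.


Step 1: Enumerate the 45 unordered pairs (i,j) with i<j and classify each by sign(x_j-x_i) * sign(y_j-y_i).
  (1,2):dx=-5,dy=+11->D; (1,3):dx=-11,dy=+4->D; (1,4):dx=-8,dy=-4->C; (1,5):dx=-6,dy=-2->C
  (1,6):dx=+1,dy=+2->C; (1,7):dx=+2,dy=-7->D; (1,8):dx=-9,dy=+8->D; (1,9):dx=-3,dy=+10->D
  (1,10):dx=-2,dy=+6->D; (2,3):dx=-6,dy=-7->C; (2,4):dx=-3,dy=-15->C; (2,5):dx=-1,dy=-13->C
  (2,6):dx=+6,dy=-9->D; (2,7):dx=+7,dy=-18->D; (2,8):dx=-4,dy=-3->C; (2,9):dx=+2,dy=-1->D
  (2,10):dx=+3,dy=-5->D; (3,4):dx=+3,dy=-8->D; (3,5):dx=+5,dy=-6->D; (3,6):dx=+12,dy=-2->D
  (3,7):dx=+13,dy=-11->D; (3,8):dx=+2,dy=+4->C; (3,9):dx=+8,dy=+6->C; (3,10):dx=+9,dy=+2->C
  (4,5):dx=+2,dy=+2->C; (4,6):dx=+9,dy=+6->C; (4,7):dx=+10,dy=-3->D; (4,8):dx=-1,dy=+12->D
  (4,9):dx=+5,dy=+14->C; (4,10):dx=+6,dy=+10->C; (5,6):dx=+7,dy=+4->C; (5,7):dx=+8,dy=-5->D
  (5,8):dx=-3,dy=+10->D; (5,9):dx=+3,dy=+12->C; (5,10):dx=+4,dy=+8->C; (6,7):dx=+1,dy=-9->D
  (6,8):dx=-10,dy=+6->D; (6,9):dx=-4,dy=+8->D; (6,10):dx=-3,dy=+4->D; (7,8):dx=-11,dy=+15->D
  (7,9):dx=-5,dy=+17->D; (7,10):dx=-4,dy=+13->D; (8,9):dx=+6,dy=+2->C; (8,10):dx=+7,dy=-2->D
  (9,10):dx=+1,dy=-4->D
Step 2: C = 18, D = 27, total pairs = 45.
Step 3: tau = (C - D)/(n(n-1)/2) = (18 - 27)/45 = -0.200000.
Step 4: Exact two-sided p-value (enumerate n! = 3628800 permutations of y under H0): p = 0.484313.
Step 5: alpha = 0.05. fail to reject H0.

tau_b = -0.2000 (C=18, D=27), p = 0.484313, fail to reject H0.


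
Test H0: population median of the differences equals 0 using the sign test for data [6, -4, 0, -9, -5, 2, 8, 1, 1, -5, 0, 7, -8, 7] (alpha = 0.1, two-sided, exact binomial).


Step 1: Discard zero differences. Original n = 14; n_eff = number of nonzero differences = 12.
Nonzero differences (with sign): +6, -4, -9, -5, +2, +8, +1, +1, -5, +7, -8, +7
Step 2: Count signs: positive = 7, negative = 5.
Step 3: Under H0: P(positive) = 0.5, so the number of positives S ~ Bin(12, 0.5).
Step 4: Two-sided exact p-value = sum of Bin(12,0.5) probabilities at or below the observed probability = 0.774414.
Step 5: alpha = 0.1. fail to reject H0.

n_eff = 12, pos = 7, neg = 5, p = 0.774414, fail to reject H0.


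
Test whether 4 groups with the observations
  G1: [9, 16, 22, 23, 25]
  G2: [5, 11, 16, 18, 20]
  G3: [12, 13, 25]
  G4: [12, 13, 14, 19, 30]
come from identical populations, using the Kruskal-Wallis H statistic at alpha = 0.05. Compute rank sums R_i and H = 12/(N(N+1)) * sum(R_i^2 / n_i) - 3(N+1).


Step 1: Combine all N = 18 observations and assign midranks.
sorted (value, group, rank): (5,G2,1), (9,G1,2), (11,G2,3), (12,G3,4.5), (12,G4,4.5), (13,G3,6.5), (13,G4,6.5), (14,G4,8), (16,G1,9.5), (16,G2,9.5), (18,G2,11), (19,G4,12), (20,G2,13), (22,G1,14), (23,G1,15), (25,G1,16.5), (25,G3,16.5), (30,G4,18)
Step 2: Sum ranks within each group.
R_1 = 57 (n_1 = 5)
R_2 = 37.5 (n_2 = 5)
R_3 = 27.5 (n_3 = 3)
R_4 = 49 (n_4 = 5)
Step 3: H = 12/(N(N+1)) * sum(R_i^2/n_i) - 3(N+1)
     = 12/(18*19) * (57^2/5 + 37.5^2/5 + 27.5^2/3 + 49^2/5) - 3*19
     = 0.035088 * 1663.33 - 57
     = 1.362573.
Step 4: Ties present; correction factor C = 1 - 24/(18^3 - 18) = 0.995872. Corrected H = 1.362573 / 0.995872 = 1.368221.
Step 5: Under H0, H ~ chi^2(3); p-value = 0.713000.
Step 6: alpha = 0.05. fail to reject H0.

H = 1.3682, df = 3, p = 0.713000, fail to reject H0.


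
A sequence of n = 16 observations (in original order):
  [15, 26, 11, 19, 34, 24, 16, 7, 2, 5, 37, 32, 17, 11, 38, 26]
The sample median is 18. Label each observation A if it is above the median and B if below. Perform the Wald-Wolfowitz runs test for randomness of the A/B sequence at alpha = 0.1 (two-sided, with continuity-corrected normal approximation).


Step 1: Compute median = 18; label A = above, B = below.
Labels in order: BABAAABBBBAABBAA  (n_A = 8, n_B = 8)
Step 2: Count runs R = 8.
Step 3: Under H0 (random ordering), E[R] = 2*n_A*n_B/(n_A+n_B) + 1 = 2*8*8/16 + 1 = 9.0000.
        Var[R] = 2*n_A*n_B*(2*n_A*n_B - n_A - n_B) / ((n_A+n_B)^2 * (n_A+n_B-1)) = 14336/3840 = 3.7333.
        SD[R] = 1.9322.
Step 4: Continuity-corrected z = (R + 0.5 - E[R]) / SD[R] = (8 + 0.5 - 9.0000) / 1.9322 = -0.2588.
Step 5: Two-sided p-value via normal approximation = 2*(1 - Phi(|z|)) = 0.795809.
Step 6: alpha = 0.1. fail to reject H0.

R = 8, z = -0.2588, p = 0.795809, fail to reject H0.


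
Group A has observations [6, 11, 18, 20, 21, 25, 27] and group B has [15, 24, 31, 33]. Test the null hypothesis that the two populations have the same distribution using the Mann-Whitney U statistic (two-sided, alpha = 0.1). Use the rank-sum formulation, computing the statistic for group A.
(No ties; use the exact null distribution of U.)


Step 1: Combine and sort all 11 observations; assign midranks.
sorted (value, group): (6,X), (11,X), (15,Y), (18,X), (20,X), (21,X), (24,Y), (25,X), (27,X), (31,Y), (33,Y)
ranks: 6->1, 11->2, 15->3, 18->4, 20->5, 21->6, 24->7, 25->8, 27->9, 31->10, 33->11
Step 2: Rank sum for X: R1 = 1 + 2 + 4 + 5 + 6 + 8 + 9 = 35.
Step 3: U_X = R1 - n1(n1+1)/2 = 35 - 7*8/2 = 35 - 28 = 7.
       U_Y = n1*n2 - U_X = 28 - 7 = 21.
Step 4: No ties, so the exact null distribution of U (based on enumerating the C(11,7) = 330 equally likely rank assignments) gives the two-sided p-value.
Step 5: p-value = 0.230303; compare to alpha = 0.1. fail to reject H0.

U_X = 7, p = 0.230303, fail to reject H0 at alpha = 0.1.


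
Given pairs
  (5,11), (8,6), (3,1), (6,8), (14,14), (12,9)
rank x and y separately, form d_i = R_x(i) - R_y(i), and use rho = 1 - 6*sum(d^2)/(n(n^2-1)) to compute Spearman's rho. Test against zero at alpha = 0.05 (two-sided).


Step 1: Rank x and y separately (midranks; no ties here).
rank(x): 5->2, 8->4, 3->1, 6->3, 14->6, 12->5
rank(y): 11->5, 6->2, 1->1, 8->3, 14->6, 9->4
Step 2: d_i = R_x(i) - R_y(i); compute d_i^2.
  (2-5)^2=9, (4-2)^2=4, (1-1)^2=0, (3-3)^2=0, (6-6)^2=0, (5-4)^2=1
sum(d^2) = 14.
Step 3: rho = 1 - 6*14 / (6*(6^2 - 1)) = 1 - 84/210 = 0.600000.
Step 4: Under H0, t = rho * sqrt((n-2)/(1-rho^2)) = 1.5000 ~ t(4).
Step 5: Two-sided p-value from the t-distribution with 4 df = 0.208000.
Step 6: alpha = 0.05. fail to reject H0.

rho = 0.6000, p = 0.208000, fail to reject H0 at alpha = 0.05.


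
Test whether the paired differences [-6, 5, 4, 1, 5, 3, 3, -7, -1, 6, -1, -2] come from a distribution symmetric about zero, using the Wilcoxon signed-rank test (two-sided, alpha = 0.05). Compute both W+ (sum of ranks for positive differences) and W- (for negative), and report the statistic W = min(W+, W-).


Step 1: Drop any zero differences (none here) and take |d_i|.
|d| = [6, 5, 4, 1, 5, 3, 3, 7, 1, 6, 1, 2]
Step 2: Midrank |d_i| (ties get averaged ranks).
ranks: |6|->10.5, |5|->8.5, |4|->7, |1|->2, |5|->8.5, |3|->5.5, |3|->5.5, |7|->12, |1|->2, |6|->10.5, |1|->2, |2|->4
Step 3: Attach original signs; sum ranks with positive sign and with negative sign.
W+ = 8.5 + 7 + 2 + 8.5 + 5.5 + 5.5 + 10.5 = 47.5
W- = 10.5 + 12 + 2 + 2 + 4 = 30.5
(Check: W+ + W- = 78 should equal n(n+1)/2 = 78.)
Step 4: Test statistic W = min(W+, W-) = 30.5.
Step 5: Ties in |d|, so use the tie-corrected normal approximation.
        E[W] = n(n+1)/4 = 12*13/4 = 39.
        Tie groups: |d|=1 (t=3), |d|=3 (t=2), |d|=5 (t=2), |d|=6 (t=2); sum(t^3 - t) = 42.
        Var[W] = n(n+1)(2n+1)/24 - sum(t^3-t)/48 = 3900/24 - 42/48 = 161.625.
        z = (W - E[W]) / sqrt(Var[W]) = (30.5 - 39) / 12.7132 = -0.6686.
        Two-sided p = 2*Phi(z) = 0.503752.
Step 6: alpha = 0.05. fail to reject H0.

W+ = 47.5, W- = 30.5, W = min = 30.5, p = 0.503752, fail to reject H0.


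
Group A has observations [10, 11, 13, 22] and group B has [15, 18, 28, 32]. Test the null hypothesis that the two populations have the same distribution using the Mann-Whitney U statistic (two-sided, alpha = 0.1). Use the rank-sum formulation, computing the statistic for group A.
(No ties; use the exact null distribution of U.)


Step 1: Combine and sort all 8 observations; assign midranks.
sorted (value, group): (10,X), (11,X), (13,X), (15,Y), (18,Y), (22,X), (28,Y), (32,Y)
ranks: 10->1, 11->2, 13->3, 15->4, 18->5, 22->6, 28->7, 32->8
Step 2: Rank sum for X: R1 = 1 + 2 + 3 + 6 = 12.
Step 3: U_X = R1 - n1(n1+1)/2 = 12 - 4*5/2 = 12 - 10 = 2.
       U_Y = n1*n2 - U_X = 16 - 2 = 14.
Step 4: No ties, so the exact null distribution of U (based on enumerating the C(8,4) = 70 equally likely rank assignments) gives the two-sided p-value.
Step 5: p-value = 0.114286; compare to alpha = 0.1. fail to reject H0.

U_X = 2, p = 0.114286, fail to reject H0 at alpha = 0.1.


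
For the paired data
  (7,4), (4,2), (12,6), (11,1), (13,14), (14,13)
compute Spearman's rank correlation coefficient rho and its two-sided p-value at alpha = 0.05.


Step 1: Rank x and y separately (midranks; no ties here).
rank(x): 7->2, 4->1, 12->4, 11->3, 13->5, 14->6
rank(y): 4->3, 2->2, 6->4, 1->1, 14->6, 13->5
Step 2: d_i = R_x(i) - R_y(i); compute d_i^2.
  (2-3)^2=1, (1-2)^2=1, (4-4)^2=0, (3-1)^2=4, (5-6)^2=1, (6-5)^2=1
sum(d^2) = 8.
Step 3: rho = 1 - 6*8 / (6*(6^2 - 1)) = 1 - 48/210 = 0.771429.
Step 4: Under H0, t = rho * sqrt((n-2)/(1-rho^2)) = 2.4247 ~ t(4).
Step 5: Two-sided p-value from the t-distribution with 4 df = 0.072397.
Step 6: alpha = 0.05. fail to reject H0.

rho = 0.7714, p = 0.072397, fail to reject H0 at alpha = 0.05.


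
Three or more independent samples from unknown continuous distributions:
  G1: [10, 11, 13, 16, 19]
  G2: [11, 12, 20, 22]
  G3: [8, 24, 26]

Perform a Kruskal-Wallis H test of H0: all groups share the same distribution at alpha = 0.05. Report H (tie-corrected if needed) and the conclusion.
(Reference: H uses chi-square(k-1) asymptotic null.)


Step 1: Combine all N = 12 observations and assign midranks.
sorted (value, group, rank): (8,G3,1), (10,G1,2), (11,G1,3.5), (11,G2,3.5), (12,G2,5), (13,G1,6), (16,G1,7), (19,G1,8), (20,G2,9), (22,G2,10), (24,G3,11), (26,G3,12)
Step 2: Sum ranks within each group.
R_1 = 26.5 (n_1 = 5)
R_2 = 27.5 (n_2 = 4)
R_3 = 24 (n_3 = 3)
Step 3: H = 12/(N(N+1)) * sum(R_i^2/n_i) - 3(N+1)
     = 12/(12*13) * (26.5^2/5 + 27.5^2/4 + 24^2/3) - 3*13
     = 0.076923 * 521.513 - 39
     = 1.116346.
Step 4: Ties present; correction factor C = 1 - 6/(12^3 - 12) = 0.996503. Corrected H = 1.116346 / 0.996503 = 1.120263.
Step 5: Under H0, H ~ chi^2(2); p-value = 0.571134.
Step 6: alpha = 0.05. fail to reject H0.

H = 1.1203, df = 2, p = 0.571134, fail to reject H0.


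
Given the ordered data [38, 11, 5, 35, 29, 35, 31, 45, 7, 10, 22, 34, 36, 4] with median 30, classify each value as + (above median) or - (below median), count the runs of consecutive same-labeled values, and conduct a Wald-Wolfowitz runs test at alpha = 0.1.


Step 1: Compute median = 30; label A = above, B = below.
Labels in order: ABBABAAABBBAAB  (n_A = 7, n_B = 7)
Step 2: Count runs R = 8.
Step 3: Under H0 (random ordering), E[R] = 2*n_A*n_B/(n_A+n_B) + 1 = 2*7*7/14 + 1 = 8.0000.
        Var[R] = 2*n_A*n_B*(2*n_A*n_B - n_A - n_B) / ((n_A+n_B)^2 * (n_A+n_B-1)) = 8232/2548 = 3.2308.
        SD[R] = 1.7974.
Step 4: R = E[R], so z = 0 with no continuity correction.
Step 5: Two-sided p-value via normal approximation = 2*(1 - Phi(|z|)) = 1.000000.
Step 6: alpha = 0.1. fail to reject H0.

R = 8, z = 0.0000, p = 1.000000, fail to reject H0.


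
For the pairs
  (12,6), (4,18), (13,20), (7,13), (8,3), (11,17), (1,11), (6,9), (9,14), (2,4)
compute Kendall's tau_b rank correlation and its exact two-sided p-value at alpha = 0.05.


Step 1: Enumerate the 45 unordered pairs (i,j) with i<j and classify each by sign(x_j-x_i) * sign(y_j-y_i).
  (1,2):dx=-8,dy=+12->D; (1,3):dx=+1,dy=+14->C; (1,4):dx=-5,dy=+7->D; (1,5):dx=-4,dy=-3->C
  (1,6):dx=-1,dy=+11->D; (1,7):dx=-11,dy=+5->D; (1,8):dx=-6,dy=+3->D; (1,9):dx=-3,dy=+8->D
  (1,10):dx=-10,dy=-2->C; (2,3):dx=+9,dy=+2->C; (2,4):dx=+3,dy=-5->D; (2,5):dx=+4,dy=-15->D
  (2,6):dx=+7,dy=-1->D; (2,7):dx=-3,dy=-7->C; (2,8):dx=+2,dy=-9->D; (2,9):dx=+5,dy=-4->D
  (2,10):dx=-2,dy=-14->C; (3,4):dx=-6,dy=-7->C; (3,5):dx=-5,dy=-17->C; (3,6):dx=-2,dy=-3->C
  (3,7):dx=-12,dy=-9->C; (3,8):dx=-7,dy=-11->C; (3,9):dx=-4,dy=-6->C; (3,10):dx=-11,dy=-16->C
  (4,5):dx=+1,dy=-10->D; (4,6):dx=+4,dy=+4->C; (4,7):dx=-6,dy=-2->C; (4,8):dx=-1,dy=-4->C
  (4,9):dx=+2,dy=+1->C; (4,10):dx=-5,dy=-9->C; (5,6):dx=+3,dy=+14->C; (5,7):dx=-7,dy=+8->D
  (5,8):dx=-2,dy=+6->D; (5,9):dx=+1,dy=+11->C; (5,10):dx=-6,dy=+1->D; (6,7):dx=-10,dy=-6->C
  (6,8):dx=-5,dy=-8->C; (6,9):dx=-2,dy=-3->C; (6,10):dx=-9,dy=-13->C; (7,8):dx=+5,dy=-2->D
  (7,9):dx=+8,dy=+3->C; (7,10):dx=+1,dy=-7->D; (8,9):dx=+3,dy=+5->C; (8,10):dx=-4,dy=-5->C
  (9,10):dx=-7,dy=-10->C
Step 2: C = 28, D = 17, total pairs = 45.
Step 3: tau = (C - D)/(n(n-1)/2) = (28 - 17)/45 = 0.244444.
Step 4: Exact two-sided p-value (enumerate n! = 3628800 permutations of y under H0): p = 0.380720.
Step 5: alpha = 0.05. fail to reject H0.

tau_b = 0.2444 (C=28, D=17), p = 0.380720, fail to reject H0.


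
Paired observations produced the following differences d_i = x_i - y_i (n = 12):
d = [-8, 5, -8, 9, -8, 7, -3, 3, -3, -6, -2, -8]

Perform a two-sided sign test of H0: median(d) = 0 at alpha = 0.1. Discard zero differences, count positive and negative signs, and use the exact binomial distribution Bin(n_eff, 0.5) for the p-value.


Step 1: Discard zero differences. Original n = 12; n_eff = number of nonzero differences = 12.
Nonzero differences (with sign): -8, +5, -8, +9, -8, +7, -3, +3, -3, -6, -2, -8
Step 2: Count signs: positive = 4, negative = 8.
Step 3: Under H0: P(positive) = 0.5, so the number of positives S ~ Bin(12, 0.5).
Step 4: Two-sided exact p-value = sum of Bin(12,0.5) probabilities at or below the observed probability = 0.387695.
Step 5: alpha = 0.1. fail to reject H0.

n_eff = 12, pos = 4, neg = 8, p = 0.387695, fail to reject H0.


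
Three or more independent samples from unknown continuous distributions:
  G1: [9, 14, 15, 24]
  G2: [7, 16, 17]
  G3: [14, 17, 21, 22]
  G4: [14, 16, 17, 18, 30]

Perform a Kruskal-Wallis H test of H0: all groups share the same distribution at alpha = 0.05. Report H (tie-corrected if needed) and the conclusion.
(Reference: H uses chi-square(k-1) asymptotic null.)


Step 1: Combine all N = 16 observations and assign midranks.
sorted (value, group, rank): (7,G2,1), (9,G1,2), (14,G1,4), (14,G3,4), (14,G4,4), (15,G1,6), (16,G2,7.5), (16,G4,7.5), (17,G2,10), (17,G3,10), (17,G4,10), (18,G4,12), (21,G3,13), (22,G3,14), (24,G1,15), (30,G4,16)
Step 2: Sum ranks within each group.
R_1 = 27 (n_1 = 4)
R_2 = 18.5 (n_2 = 3)
R_3 = 41 (n_3 = 4)
R_4 = 49.5 (n_4 = 5)
Step 3: H = 12/(N(N+1)) * sum(R_i^2/n_i) - 3(N+1)
     = 12/(16*17) * (27^2/4 + 18.5^2/3 + 41^2/4 + 49.5^2/5) - 3*17
     = 0.044118 * 1206.63 - 51
     = 2.233824.
Step 4: Ties present; correction factor C = 1 - 54/(16^3 - 16) = 0.986765. Corrected H = 2.233824 / 0.986765 = 2.263785.
Step 5: Under H0, H ~ chi^2(3); p-value = 0.519494.
Step 6: alpha = 0.05. fail to reject H0.

H = 2.2638, df = 3, p = 0.519494, fail to reject H0.


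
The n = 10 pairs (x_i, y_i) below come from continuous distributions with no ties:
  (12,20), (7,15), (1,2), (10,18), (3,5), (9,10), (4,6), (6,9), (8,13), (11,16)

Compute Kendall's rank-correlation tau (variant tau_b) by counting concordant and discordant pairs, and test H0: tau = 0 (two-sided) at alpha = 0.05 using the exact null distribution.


Step 1: Enumerate the 45 unordered pairs (i,j) with i<j and classify each by sign(x_j-x_i) * sign(y_j-y_i).
  (1,2):dx=-5,dy=-5->C; (1,3):dx=-11,dy=-18->C; (1,4):dx=-2,dy=-2->C; (1,5):dx=-9,dy=-15->C
  (1,6):dx=-3,dy=-10->C; (1,7):dx=-8,dy=-14->C; (1,8):dx=-6,dy=-11->C; (1,9):dx=-4,dy=-7->C
  (1,10):dx=-1,dy=-4->C; (2,3):dx=-6,dy=-13->C; (2,4):dx=+3,dy=+3->C; (2,5):dx=-4,dy=-10->C
  (2,6):dx=+2,dy=-5->D; (2,7):dx=-3,dy=-9->C; (2,8):dx=-1,dy=-6->C; (2,9):dx=+1,dy=-2->D
  (2,10):dx=+4,dy=+1->C; (3,4):dx=+9,dy=+16->C; (3,5):dx=+2,dy=+3->C; (3,6):dx=+8,dy=+8->C
  (3,7):dx=+3,dy=+4->C; (3,8):dx=+5,dy=+7->C; (3,9):dx=+7,dy=+11->C; (3,10):dx=+10,dy=+14->C
  (4,5):dx=-7,dy=-13->C; (4,6):dx=-1,dy=-8->C; (4,7):dx=-6,dy=-12->C; (4,8):dx=-4,dy=-9->C
  (4,9):dx=-2,dy=-5->C; (4,10):dx=+1,dy=-2->D; (5,6):dx=+6,dy=+5->C; (5,7):dx=+1,dy=+1->C
  (5,8):dx=+3,dy=+4->C; (5,9):dx=+5,dy=+8->C; (5,10):dx=+8,dy=+11->C; (6,7):dx=-5,dy=-4->C
  (6,8):dx=-3,dy=-1->C; (6,9):dx=-1,dy=+3->D; (6,10):dx=+2,dy=+6->C; (7,8):dx=+2,dy=+3->C
  (7,9):dx=+4,dy=+7->C; (7,10):dx=+7,dy=+10->C; (8,9):dx=+2,dy=+4->C; (8,10):dx=+5,dy=+7->C
  (9,10):dx=+3,dy=+3->C
Step 2: C = 41, D = 4, total pairs = 45.
Step 3: tau = (C - D)/(n(n-1)/2) = (41 - 4)/45 = 0.822222.
Step 4: Exact two-sided p-value (enumerate n! = 3628800 permutations of y under H0): p = 0.000358.
Step 5: alpha = 0.05. reject H0.

tau_b = 0.8222 (C=41, D=4), p = 0.000358, reject H0.


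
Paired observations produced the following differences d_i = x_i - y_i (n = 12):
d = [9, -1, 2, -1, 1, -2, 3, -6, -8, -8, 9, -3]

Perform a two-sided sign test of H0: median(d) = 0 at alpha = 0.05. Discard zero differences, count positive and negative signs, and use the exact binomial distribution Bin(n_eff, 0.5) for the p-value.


Step 1: Discard zero differences. Original n = 12; n_eff = number of nonzero differences = 12.
Nonzero differences (with sign): +9, -1, +2, -1, +1, -2, +3, -6, -8, -8, +9, -3
Step 2: Count signs: positive = 5, negative = 7.
Step 3: Under H0: P(positive) = 0.5, so the number of positives S ~ Bin(12, 0.5).
Step 4: Two-sided exact p-value = sum of Bin(12,0.5) probabilities at or below the observed probability = 0.774414.
Step 5: alpha = 0.05. fail to reject H0.

n_eff = 12, pos = 5, neg = 7, p = 0.774414, fail to reject H0.


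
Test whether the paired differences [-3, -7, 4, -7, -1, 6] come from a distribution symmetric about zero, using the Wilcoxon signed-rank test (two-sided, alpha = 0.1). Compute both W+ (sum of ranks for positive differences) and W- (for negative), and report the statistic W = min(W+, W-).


Step 1: Drop any zero differences (none here) and take |d_i|.
|d| = [3, 7, 4, 7, 1, 6]
Step 2: Midrank |d_i| (ties get averaged ranks).
ranks: |3|->2, |7|->5.5, |4|->3, |7|->5.5, |1|->1, |6|->4
Step 3: Attach original signs; sum ranks with positive sign and with negative sign.
W+ = 3 + 4 = 7
W- = 2 + 5.5 + 5.5 + 1 = 14
(Check: W+ + W- = 21 should equal n(n+1)/2 = 21.)
Step 4: Test statistic W = min(W+, W-) = 7.
Step 5: Ties in |d|, so use the tie-corrected normal approximation.
        E[W] = n(n+1)/4 = 6*7/4 = 10.5.
        Tie groups: |d|=7 (t=2); sum(t^3 - t) = 6.
        Var[W] = n(n+1)(2n+1)/24 - sum(t^3-t)/48 = 546/24 - 6/48 = 22.625.
        z = (W - E[W]) / sqrt(Var[W]) = (7 - 10.5) / 4.7566 = -0.7358.
        Two-sided p = 2*Phi(z) = 0.461838.
Step 6: alpha = 0.1. fail to reject H0.

W+ = 7, W- = 14, W = min = 7, p = 0.461838, fail to reject H0.


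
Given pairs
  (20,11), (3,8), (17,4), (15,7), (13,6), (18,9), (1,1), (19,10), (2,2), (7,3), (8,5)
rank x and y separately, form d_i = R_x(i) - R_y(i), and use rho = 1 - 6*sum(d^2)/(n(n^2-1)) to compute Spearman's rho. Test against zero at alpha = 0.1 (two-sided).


Step 1: Rank x and y separately (midranks; no ties here).
rank(x): 20->11, 3->3, 17->8, 15->7, 13->6, 18->9, 1->1, 19->10, 2->2, 7->4, 8->5
rank(y): 11->11, 8->8, 4->4, 7->7, 6->6, 9->9, 1->1, 10->10, 2->2, 3->3, 5->5
Step 2: d_i = R_x(i) - R_y(i); compute d_i^2.
  (11-11)^2=0, (3-8)^2=25, (8-4)^2=16, (7-7)^2=0, (6-6)^2=0, (9-9)^2=0, (1-1)^2=0, (10-10)^2=0, (2-2)^2=0, (4-3)^2=1, (5-5)^2=0
sum(d^2) = 42.
Step 3: rho = 1 - 6*42 / (11*(11^2 - 1)) = 1 - 252/1320 = 0.809091.
Step 4: Under H0, t = rho * sqrt((n-2)/(1-rho^2)) = 4.1302 ~ t(9).
Step 5: Two-sided p-value from the t-distribution with 9 df = 0.002559.
Step 6: alpha = 0.1. reject H0.

rho = 0.8091, p = 0.002559, reject H0 at alpha = 0.1.


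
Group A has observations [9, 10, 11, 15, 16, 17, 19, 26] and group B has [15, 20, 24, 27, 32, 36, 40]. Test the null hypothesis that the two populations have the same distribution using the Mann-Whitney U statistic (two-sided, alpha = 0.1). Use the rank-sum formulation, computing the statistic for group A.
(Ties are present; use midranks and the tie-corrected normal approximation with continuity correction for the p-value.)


Step 1: Combine and sort all 15 observations; assign midranks.
sorted (value, group): (9,X), (10,X), (11,X), (15,X), (15,Y), (16,X), (17,X), (19,X), (20,Y), (24,Y), (26,X), (27,Y), (32,Y), (36,Y), (40,Y)
ranks: 9->1, 10->2, 11->3, 15->4.5, 15->4.5, 16->6, 17->7, 19->8, 20->9, 24->10, 26->11, 27->12, 32->13, 36->14, 40->15
Step 2: Rank sum for X: R1 = 1 + 2 + 3 + 4.5 + 6 + 7 + 8 + 11 = 42.5.
Step 3: U_X = R1 - n1(n1+1)/2 = 42.5 - 8*9/2 = 42.5 - 36 = 6.5.
       U_Y = n1*n2 - U_X = 56 - 6.5 = 49.5.
Step 4: Ties are present, so use the tie-corrected normal approximation (with continuity correction) for the p-value.
Step 5: p-value = 0.014997; compare to alpha = 0.1. reject H0.

U_X = 6.5, p = 0.014997, reject H0 at alpha = 0.1.


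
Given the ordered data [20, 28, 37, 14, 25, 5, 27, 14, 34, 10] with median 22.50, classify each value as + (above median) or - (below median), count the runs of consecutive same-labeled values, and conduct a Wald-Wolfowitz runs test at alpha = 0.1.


Step 1: Compute median = 22.50; label A = above, B = below.
Labels in order: BAABABABAB  (n_A = 5, n_B = 5)
Step 2: Count runs R = 9.
Step 3: Under H0 (random ordering), E[R] = 2*n_A*n_B/(n_A+n_B) + 1 = 2*5*5/10 + 1 = 6.0000.
        Var[R] = 2*n_A*n_B*(2*n_A*n_B - n_A - n_B) / ((n_A+n_B)^2 * (n_A+n_B-1)) = 2000/900 = 2.2222.
        SD[R] = 1.4907.
Step 4: Continuity-corrected z = (R - 0.5 - E[R]) / SD[R] = (9 - 0.5 - 6.0000) / 1.4907 = 1.6771.
Step 5: Two-sided p-value via normal approximation = 2*(1 - Phi(|z|)) = 0.093533.
Step 6: alpha = 0.1. reject H0.

R = 9, z = 1.6771, p = 0.093533, reject H0.


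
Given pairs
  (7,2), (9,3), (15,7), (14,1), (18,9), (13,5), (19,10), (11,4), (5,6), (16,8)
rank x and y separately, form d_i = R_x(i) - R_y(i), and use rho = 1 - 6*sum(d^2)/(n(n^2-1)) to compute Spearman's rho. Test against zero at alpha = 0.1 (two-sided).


Step 1: Rank x and y separately (midranks; no ties here).
rank(x): 7->2, 9->3, 15->7, 14->6, 18->9, 13->5, 19->10, 11->4, 5->1, 16->8
rank(y): 2->2, 3->3, 7->7, 1->1, 9->9, 5->5, 10->10, 4->4, 6->6, 8->8
Step 2: d_i = R_x(i) - R_y(i); compute d_i^2.
  (2-2)^2=0, (3-3)^2=0, (7-7)^2=0, (6-1)^2=25, (9-9)^2=0, (5-5)^2=0, (10-10)^2=0, (4-4)^2=0, (1-6)^2=25, (8-8)^2=0
sum(d^2) = 50.
Step 3: rho = 1 - 6*50 / (10*(10^2 - 1)) = 1 - 300/990 = 0.696970.
Step 4: Under H0, t = rho * sqrt((n-2)/(1-rho^2)) = 2.7490 ~ t(8).
Step 5: Two-sided p-value from the t-distribution with 8 df = 0.025097.
Step 6: alpha = 0.1. reject H0.

rho = 0.6970, p = 0.025097, reject H0 at alpha = 0.1.


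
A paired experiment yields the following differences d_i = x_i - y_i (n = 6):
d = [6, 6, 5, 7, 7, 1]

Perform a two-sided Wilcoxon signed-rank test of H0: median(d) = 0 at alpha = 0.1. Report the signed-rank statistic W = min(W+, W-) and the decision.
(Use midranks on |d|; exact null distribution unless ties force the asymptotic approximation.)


Step 1: Drop any zero differences (none here) and take |d_i|.
|d| = [6, 6, 5, 7, 7, 1]
Step 2: Midrank |d_i| (ties get averaged ranks).
ranks: |6|->3.5, |6|->3.5, |5|->2, |7|->5.5, |7|->5.5, |1|->1
Step 3: Attach original signs; sum ranks with positive sign and with negative sign.
W+ = 3.5 + 3.5 + 2 + 5.5 + 5.5 + 1 = 21
W- = 0 = 0
(Check: W+ + W- = 21 should equal n(n+1)/2 = 21.)
Step 4: Test statistic W = min(W+, W-) = 0.
Step 5: Ties in |d|, so use the tie-corrected normal approximation.
        E[W] = n(n+1)/4 = 6*7/4 = 10.5.
        Tie groups: |d|=6 (t=2), |d|=7 (t=2); sum(t^3 - t) = 12.
        Var[W] = n(n+1)(2n+1)/24 - sum(t^3-t)/48 = 546/24 - 12/48 = 22.5.
        z = (W - E[W]) / sqrt(Var[W]) = (0 - 10.5) / 4.7434 = -2.2136.
        Two-sided p = 2*Phi(z) = 0.026857.
Step 6: alpha = 0.1. reject H0.

W+ = 21, W- = 0, W = min = 0, p = 0.026857, reject H0.
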